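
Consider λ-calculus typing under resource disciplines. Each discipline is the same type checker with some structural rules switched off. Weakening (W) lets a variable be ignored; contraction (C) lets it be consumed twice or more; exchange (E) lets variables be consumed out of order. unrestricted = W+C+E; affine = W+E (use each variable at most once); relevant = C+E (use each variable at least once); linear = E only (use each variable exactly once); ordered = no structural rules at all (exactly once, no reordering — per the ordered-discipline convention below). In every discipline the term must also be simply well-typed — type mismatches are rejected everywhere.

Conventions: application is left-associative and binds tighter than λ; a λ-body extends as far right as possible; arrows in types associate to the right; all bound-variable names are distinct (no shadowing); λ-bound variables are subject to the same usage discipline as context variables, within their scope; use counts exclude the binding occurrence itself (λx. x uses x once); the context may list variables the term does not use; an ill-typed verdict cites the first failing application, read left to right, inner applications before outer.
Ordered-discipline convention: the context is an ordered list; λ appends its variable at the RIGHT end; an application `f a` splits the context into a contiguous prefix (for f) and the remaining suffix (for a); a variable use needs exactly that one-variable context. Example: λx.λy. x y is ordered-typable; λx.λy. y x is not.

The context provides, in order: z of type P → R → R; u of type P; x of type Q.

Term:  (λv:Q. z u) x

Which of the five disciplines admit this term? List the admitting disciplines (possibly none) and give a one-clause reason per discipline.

accepted by: affine, unrestricted
counts: z ×1; u ×1; x ×1; v (λ-bound) ×0
order of uses: z, u, x
typing: ✓ — R → R
ordered ✗ (needs weakening: v unused)
linear ✗ (needs weakening: v unused)
affine ✓ (z, u, x, v: no repeats, contraction unneeded)
relevant ✗ (needs weakening: v unused)
unrestricted ✓ (simply typable at R → R; W, C, E all held)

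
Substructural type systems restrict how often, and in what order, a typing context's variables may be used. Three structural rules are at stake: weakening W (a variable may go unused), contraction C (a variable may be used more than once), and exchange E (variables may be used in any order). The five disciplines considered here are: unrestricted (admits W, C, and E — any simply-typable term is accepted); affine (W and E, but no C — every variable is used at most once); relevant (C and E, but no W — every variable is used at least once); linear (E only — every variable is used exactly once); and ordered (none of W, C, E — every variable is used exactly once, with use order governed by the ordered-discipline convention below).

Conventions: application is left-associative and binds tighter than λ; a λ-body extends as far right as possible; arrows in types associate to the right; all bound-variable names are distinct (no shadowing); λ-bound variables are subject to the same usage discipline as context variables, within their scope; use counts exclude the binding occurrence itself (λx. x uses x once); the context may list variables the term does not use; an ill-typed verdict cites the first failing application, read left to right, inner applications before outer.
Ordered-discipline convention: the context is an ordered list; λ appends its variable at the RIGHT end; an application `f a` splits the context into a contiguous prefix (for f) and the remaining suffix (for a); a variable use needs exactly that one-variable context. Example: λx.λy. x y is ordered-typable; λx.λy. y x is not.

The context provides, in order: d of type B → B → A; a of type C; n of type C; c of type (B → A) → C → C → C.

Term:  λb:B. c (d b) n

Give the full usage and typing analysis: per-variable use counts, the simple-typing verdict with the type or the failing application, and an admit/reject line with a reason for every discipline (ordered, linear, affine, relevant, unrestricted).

usage: d: 1×, a: 0×, n: 1×, c: 1×, b (bound): 1×
left-to-right use order: c, d, b, n
typing: well-typed at B → C → C
ordered ✗ (needs weakening: a unused)
linear ✗ (needs weakening: a unused)
affine ✓ (none of d, a, n, c, b used more than once)
relevant ✗ (needs weakening: a unused)
unrestricted ✓ (typability at B → C → C is all that's needed)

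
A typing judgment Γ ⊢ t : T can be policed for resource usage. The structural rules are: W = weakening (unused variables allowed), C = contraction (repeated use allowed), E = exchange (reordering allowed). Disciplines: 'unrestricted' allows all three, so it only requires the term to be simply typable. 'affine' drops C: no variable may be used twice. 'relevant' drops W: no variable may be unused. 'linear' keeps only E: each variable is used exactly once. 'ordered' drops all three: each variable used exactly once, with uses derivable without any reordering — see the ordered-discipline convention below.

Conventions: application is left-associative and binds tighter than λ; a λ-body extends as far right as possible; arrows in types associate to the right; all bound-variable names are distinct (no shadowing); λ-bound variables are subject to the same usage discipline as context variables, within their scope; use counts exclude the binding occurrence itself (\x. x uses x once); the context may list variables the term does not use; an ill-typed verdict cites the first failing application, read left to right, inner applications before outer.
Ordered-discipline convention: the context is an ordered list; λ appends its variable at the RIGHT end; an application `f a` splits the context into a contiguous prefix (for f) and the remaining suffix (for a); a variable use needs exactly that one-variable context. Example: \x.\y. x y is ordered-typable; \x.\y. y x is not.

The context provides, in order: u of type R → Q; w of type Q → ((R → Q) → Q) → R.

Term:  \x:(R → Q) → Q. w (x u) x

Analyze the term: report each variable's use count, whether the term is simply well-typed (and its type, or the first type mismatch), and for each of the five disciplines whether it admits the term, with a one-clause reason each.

counts: u: 1×; w: 1×; x (λ-bound): 2×
left-to-right use order: w, x, u, x
typing: well-typed at ((R → Q) → Q) → R
ordered: ✗ — needs contraction — x ×2
linear: ✗ — needs contraction — x ×2
affine: ✗ — needs contraction — x ×2
relevant: ✓ — every one of u, w, x appears
unrestricted: ✓ — type-checks (((R → Q) → Q) → R) and nothing is barred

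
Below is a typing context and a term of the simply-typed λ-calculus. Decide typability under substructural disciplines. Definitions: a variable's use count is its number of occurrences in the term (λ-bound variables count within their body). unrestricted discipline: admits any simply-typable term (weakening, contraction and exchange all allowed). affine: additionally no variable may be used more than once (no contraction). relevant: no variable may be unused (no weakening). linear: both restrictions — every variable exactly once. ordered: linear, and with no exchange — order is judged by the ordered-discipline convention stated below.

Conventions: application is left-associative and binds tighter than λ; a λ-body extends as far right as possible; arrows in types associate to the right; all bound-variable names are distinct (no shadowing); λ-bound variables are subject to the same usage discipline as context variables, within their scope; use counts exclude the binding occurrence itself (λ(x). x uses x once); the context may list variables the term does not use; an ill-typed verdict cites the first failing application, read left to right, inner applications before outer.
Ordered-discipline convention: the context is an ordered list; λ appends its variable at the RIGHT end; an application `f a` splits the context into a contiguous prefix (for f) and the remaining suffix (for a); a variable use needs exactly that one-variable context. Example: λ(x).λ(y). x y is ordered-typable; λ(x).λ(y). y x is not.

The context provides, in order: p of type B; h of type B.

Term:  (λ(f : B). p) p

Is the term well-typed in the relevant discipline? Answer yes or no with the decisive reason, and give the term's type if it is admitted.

no — needs weakening: h, f unused
usage: p ×2, h ×0, f (bound) ×0
order of uses: p, p
typing: the term checks, with type B
across the five disciplines: ordered ✗, linear ✗, affine ✗, relevant ✗, unrestricted ✓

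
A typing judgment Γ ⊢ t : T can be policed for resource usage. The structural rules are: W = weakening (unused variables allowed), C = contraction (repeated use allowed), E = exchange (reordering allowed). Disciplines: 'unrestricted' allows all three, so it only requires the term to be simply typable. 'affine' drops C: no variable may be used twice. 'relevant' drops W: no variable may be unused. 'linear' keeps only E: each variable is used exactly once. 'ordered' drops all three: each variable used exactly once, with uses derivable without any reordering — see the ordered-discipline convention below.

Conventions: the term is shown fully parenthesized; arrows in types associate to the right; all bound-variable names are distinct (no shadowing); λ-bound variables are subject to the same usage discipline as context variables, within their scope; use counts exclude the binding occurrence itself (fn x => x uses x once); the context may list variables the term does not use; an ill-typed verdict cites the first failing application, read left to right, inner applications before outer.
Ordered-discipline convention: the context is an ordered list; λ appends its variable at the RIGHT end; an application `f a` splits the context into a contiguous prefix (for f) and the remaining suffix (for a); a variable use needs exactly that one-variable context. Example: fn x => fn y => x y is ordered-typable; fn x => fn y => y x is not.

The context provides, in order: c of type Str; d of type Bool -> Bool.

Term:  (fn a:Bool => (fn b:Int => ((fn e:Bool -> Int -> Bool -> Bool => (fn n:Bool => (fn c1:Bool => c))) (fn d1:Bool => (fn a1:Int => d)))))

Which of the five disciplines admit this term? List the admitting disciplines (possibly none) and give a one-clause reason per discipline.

admitting disciplines: affine, unrestricted
use counts: c: 1; d: 1; a [bound]: 0; b [bound]: 0; e [bound]: 0; n [bound]: 0; c1 [bound]: 0; d1 [bound]: 0; a1 [bound]: 0
use order (left to right): c, d
typing: well-typed at Bool -> Int -> Bool -> Bool -> Str
ordered: ✗ — a, b, e, n, c1, d1, a1 left unused
linear: ✗ — a, b, e, n, c1, d1, a1 left unused
affine: ✓ — none of c, d, a, b, e, n, c1, d1, a1 used more than once
relevant: ✗ — a, b, e, n, c1, d1, a1 left unused
unrestricted: ✓ — typability at Bool -> Int -> Bool -> Bool -> Str is all that's needed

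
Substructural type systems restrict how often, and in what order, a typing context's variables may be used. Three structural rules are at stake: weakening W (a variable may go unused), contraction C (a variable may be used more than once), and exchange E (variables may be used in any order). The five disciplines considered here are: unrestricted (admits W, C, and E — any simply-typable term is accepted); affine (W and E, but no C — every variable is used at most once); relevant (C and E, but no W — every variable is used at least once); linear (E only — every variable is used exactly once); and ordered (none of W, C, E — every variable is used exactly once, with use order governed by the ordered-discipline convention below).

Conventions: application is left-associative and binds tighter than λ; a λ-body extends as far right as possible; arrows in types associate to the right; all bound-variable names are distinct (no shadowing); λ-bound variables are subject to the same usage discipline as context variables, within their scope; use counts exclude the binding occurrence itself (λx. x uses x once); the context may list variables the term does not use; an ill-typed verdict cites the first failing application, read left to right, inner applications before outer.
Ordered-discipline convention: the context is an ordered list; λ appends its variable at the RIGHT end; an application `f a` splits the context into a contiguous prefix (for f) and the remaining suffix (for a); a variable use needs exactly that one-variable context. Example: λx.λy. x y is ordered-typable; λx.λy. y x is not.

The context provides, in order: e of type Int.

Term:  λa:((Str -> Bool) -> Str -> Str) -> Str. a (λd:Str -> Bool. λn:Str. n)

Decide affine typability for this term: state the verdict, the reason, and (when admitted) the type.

yes — none of e, a, d, n used more than once; term : (((Str -> Bool) -> Str -> Str) -> Str) -> Str
usage: e=0, a (λ-bound)=1, d (λ-bound)=0, n (λ-bound)=1
left-to-right use order: a, n
typing: well-typed — term : (((Str -> Bool) -> Str -> Str) -> Str) -> Str
across the five disciplines: ordered ✗ · linear ✗ · affine ✓ · relevant ✗ · unrestricted ✓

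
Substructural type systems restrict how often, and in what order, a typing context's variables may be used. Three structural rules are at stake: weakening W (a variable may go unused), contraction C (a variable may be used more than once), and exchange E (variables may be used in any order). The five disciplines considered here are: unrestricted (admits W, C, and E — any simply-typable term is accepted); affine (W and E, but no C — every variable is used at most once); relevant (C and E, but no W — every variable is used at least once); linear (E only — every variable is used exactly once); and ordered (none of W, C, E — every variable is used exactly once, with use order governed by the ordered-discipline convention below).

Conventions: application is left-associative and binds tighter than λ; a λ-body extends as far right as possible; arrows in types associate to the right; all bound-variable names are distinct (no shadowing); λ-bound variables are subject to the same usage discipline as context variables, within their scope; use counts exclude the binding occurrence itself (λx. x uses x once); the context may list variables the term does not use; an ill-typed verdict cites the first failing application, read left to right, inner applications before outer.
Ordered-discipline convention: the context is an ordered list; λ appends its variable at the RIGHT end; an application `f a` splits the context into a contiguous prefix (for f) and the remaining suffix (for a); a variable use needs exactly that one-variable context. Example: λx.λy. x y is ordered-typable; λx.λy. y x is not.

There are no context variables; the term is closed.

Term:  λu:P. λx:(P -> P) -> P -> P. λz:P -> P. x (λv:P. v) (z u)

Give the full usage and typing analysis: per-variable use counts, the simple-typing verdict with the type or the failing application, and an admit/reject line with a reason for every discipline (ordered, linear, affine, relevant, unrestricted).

use counts: u [bound]=1; x [bound]=1; z [bound]=1; v [bound]=1
left-to-right use order: x, v, z, u
typing: the term checks, with type P -> ((P -> P) -> P -> P) -> (P -> P) -> P
ordered: ✗ — no ordered split (uses run x, v, z, u)
linear: ✓ — single use per variable (u, x, z, v)
affine: ✓ — none of u, x, z, v used more than once
relevant: ✓ — every one of u, x, z, v appears
unrestricted: ✓ — typability at P -> ((P -> P) -> P -> P) -> (P -> P) -> P is all that's needed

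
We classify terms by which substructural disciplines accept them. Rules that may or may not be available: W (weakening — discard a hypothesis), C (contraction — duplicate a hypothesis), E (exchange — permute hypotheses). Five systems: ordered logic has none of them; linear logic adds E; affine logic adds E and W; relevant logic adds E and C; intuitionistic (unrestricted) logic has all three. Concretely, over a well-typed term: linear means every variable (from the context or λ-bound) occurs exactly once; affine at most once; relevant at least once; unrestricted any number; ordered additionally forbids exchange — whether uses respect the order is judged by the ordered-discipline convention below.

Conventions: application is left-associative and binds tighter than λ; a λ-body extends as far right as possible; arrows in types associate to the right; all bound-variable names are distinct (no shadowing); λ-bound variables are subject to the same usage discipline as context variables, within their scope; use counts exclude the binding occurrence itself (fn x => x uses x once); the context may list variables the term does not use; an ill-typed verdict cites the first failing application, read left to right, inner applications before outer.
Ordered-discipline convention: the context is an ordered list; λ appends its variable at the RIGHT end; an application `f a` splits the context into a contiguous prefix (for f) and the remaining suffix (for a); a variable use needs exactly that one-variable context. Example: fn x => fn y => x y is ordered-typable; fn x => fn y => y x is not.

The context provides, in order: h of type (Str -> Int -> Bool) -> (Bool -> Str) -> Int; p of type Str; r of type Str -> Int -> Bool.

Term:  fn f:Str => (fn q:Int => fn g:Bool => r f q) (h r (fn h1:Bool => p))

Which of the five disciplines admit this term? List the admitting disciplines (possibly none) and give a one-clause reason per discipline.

admitting disciplines: unrestricted
variable uses: h ×1; p ×1; r ×2; f (bound) ×1; q (bound) ×1; g (bound) ×0; h1 (bound) ×0
use order (left to right): r, f, q, h, r, p
typing: ✓ — Str -> Bool -> Bool
ordered: ✗ — r ×2 used more than once (contraction); g, h1 never used (weakening)
linear: ✗ — r ×2 used more than once (contraction); g, h1 never used (weakening)
affine: ✗ — r ×2 used more than once (contraction)
relevant: ✗ — g, h1 never used (weakening)
unrestricted: ✓ — simply typable at Str -> Bool -> Bool; W, C, E all held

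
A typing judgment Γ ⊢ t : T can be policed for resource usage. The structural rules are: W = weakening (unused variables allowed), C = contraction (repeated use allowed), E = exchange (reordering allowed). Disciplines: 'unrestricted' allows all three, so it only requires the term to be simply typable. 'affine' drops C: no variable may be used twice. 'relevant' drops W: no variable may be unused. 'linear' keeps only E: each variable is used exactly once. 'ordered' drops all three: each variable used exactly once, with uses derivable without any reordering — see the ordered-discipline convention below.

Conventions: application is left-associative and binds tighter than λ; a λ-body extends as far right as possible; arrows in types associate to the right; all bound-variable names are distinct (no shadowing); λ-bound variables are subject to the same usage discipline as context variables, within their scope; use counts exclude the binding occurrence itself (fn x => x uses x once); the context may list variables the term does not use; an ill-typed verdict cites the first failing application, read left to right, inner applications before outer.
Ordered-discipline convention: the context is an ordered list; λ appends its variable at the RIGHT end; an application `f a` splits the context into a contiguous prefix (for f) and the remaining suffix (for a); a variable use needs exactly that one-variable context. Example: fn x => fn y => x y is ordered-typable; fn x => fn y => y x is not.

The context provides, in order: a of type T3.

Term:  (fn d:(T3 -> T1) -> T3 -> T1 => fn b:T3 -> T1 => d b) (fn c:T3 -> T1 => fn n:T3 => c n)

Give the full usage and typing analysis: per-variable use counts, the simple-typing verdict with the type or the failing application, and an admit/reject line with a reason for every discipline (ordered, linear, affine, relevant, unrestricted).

usage: a: 0×, d (bound): 1×, b (bound): 1×, c (bound): 1×, n (bound): 1×
uses in reading order: d, b, c, n
typing: well-typed at (T3 -> T1) -> T3 -> T1
ordered: ✗ — needs weakening: a unused
linear: ✗ — needs weakening: a unused
affine: ✓ — at most one use each (a, d, b, c, n)
relevant: ✗ — needs weakening: a unused
unrestricted: ✓ — type-checks ((T3 -> T1) -> T3 -> T1) and nothing is barred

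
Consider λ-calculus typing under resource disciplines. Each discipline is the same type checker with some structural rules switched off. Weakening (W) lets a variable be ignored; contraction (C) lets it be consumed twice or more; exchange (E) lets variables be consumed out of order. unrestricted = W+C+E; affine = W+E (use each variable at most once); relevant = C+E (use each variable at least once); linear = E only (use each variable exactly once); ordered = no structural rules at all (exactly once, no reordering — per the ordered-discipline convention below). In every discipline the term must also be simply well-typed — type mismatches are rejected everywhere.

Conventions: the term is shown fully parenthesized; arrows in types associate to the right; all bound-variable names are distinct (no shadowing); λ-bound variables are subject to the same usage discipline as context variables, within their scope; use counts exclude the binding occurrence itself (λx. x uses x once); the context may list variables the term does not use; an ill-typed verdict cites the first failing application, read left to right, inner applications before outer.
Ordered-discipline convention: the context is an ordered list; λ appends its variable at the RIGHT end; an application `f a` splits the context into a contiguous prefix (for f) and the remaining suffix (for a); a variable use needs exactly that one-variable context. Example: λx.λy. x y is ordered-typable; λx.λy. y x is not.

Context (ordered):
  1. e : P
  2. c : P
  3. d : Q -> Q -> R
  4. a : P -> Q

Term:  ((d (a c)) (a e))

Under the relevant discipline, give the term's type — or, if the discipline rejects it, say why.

term : R
counts: e: 1×, c: 1×, d: 1×, a: 2×
order of uses: d, a, c, a, e
typing: the term checks, with type R
across the five disciplines: ordered ✗ | linear ✗ | affine ✗ | relevant ✓ | unrestricted ✓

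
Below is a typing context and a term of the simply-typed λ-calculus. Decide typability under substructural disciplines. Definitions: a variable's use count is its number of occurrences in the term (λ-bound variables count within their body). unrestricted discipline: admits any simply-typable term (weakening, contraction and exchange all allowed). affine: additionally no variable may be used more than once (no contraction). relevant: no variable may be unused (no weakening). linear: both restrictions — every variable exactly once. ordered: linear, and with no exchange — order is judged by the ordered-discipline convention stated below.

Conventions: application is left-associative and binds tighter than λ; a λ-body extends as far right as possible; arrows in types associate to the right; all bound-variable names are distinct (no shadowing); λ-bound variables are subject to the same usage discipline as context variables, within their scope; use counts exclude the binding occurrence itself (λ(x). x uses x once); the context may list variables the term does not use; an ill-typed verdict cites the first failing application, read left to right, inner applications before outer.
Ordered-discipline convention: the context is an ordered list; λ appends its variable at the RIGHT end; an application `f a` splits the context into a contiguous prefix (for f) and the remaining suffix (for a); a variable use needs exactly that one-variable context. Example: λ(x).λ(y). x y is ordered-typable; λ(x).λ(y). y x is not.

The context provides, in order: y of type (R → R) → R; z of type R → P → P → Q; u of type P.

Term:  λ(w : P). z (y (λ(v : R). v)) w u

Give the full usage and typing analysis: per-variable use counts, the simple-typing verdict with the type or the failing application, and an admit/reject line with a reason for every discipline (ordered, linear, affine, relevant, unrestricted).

counts: y: 1, z: 1, u: 1, w [bound]: 1, v [bound]: 1
order of uses: z, y, v, w, u
typing: well-typed — term : P → Q
ordered ✗ (no contiguous prefix/suffix split fits z, y, v, w, u)
linear ✓ (y, z, u, w, v: one use apiece)
affine ✓ (at most one use each (y, z, u, w, v))
relevant ✓ (at least one use each (y, z, u, w, v))
unrestricted ✓ (simply typable at P → Q; W, C, E all held)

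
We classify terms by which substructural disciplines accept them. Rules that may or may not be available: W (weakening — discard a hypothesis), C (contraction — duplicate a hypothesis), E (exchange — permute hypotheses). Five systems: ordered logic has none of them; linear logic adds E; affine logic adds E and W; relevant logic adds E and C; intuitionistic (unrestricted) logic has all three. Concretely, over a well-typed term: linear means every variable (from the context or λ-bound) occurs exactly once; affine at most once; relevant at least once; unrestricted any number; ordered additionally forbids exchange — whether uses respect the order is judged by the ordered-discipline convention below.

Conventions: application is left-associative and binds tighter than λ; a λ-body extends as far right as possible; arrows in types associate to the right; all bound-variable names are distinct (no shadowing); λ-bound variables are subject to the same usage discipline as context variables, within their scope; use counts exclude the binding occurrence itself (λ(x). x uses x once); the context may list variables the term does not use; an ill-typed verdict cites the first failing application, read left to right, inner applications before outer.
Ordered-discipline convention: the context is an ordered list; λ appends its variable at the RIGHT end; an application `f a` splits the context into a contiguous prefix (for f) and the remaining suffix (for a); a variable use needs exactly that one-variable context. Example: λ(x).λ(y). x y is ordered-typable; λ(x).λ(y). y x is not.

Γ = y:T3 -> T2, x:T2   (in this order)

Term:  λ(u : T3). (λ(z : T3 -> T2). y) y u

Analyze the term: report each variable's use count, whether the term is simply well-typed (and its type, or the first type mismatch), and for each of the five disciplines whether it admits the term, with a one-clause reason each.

use counts: y ×2, x ×0, u (bound) ×1, z (bound) ×0
left-to-right use order: y, y, u
typing: ✓ — T3 -> T2
ordered: ✗, repeated use of y ×2; x, z never used (weakening)
linear: ✗, repeated use of y ×2; x, z never used (weakening)
affine: ✗, repeated use of y ×2
relevant: ✗, x, z never used (weakening)
unrestricted: ✓, well-typed at T3 -> T2; no restrictions here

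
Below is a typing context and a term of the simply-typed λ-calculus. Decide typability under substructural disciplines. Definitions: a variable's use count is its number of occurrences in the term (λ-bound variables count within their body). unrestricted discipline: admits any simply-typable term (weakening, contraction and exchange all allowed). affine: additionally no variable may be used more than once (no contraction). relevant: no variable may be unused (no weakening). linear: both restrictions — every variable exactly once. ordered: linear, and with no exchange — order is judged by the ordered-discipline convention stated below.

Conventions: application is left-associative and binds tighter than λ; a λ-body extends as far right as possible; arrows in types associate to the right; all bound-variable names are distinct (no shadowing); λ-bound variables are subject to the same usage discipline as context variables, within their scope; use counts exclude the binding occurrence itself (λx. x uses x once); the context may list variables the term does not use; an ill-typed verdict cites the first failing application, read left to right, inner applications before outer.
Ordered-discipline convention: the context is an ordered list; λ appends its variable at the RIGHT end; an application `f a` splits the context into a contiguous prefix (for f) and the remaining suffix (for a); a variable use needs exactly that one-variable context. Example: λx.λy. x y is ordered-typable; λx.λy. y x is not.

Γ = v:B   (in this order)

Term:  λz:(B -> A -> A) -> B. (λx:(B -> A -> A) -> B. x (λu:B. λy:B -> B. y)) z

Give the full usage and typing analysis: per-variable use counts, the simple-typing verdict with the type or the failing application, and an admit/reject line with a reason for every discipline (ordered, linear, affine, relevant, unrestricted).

counts: v: 0×, z (bound): 1×, x (bound): 1×, u (bound): 0×, y (bound): 1×
uses in reading order: x, y, z
typing: ill-typed: argument of type B -> (B -> B) -> B -> B where B -> A -> A is required
ordered: ✗, a type mismatch blocks all five
linear: ✗, the type mismatch rejects it
affine: ✗, not simply typable
relevant: ✗, fails simple typing
unrestricted: ✗, a type mismatch blocks all five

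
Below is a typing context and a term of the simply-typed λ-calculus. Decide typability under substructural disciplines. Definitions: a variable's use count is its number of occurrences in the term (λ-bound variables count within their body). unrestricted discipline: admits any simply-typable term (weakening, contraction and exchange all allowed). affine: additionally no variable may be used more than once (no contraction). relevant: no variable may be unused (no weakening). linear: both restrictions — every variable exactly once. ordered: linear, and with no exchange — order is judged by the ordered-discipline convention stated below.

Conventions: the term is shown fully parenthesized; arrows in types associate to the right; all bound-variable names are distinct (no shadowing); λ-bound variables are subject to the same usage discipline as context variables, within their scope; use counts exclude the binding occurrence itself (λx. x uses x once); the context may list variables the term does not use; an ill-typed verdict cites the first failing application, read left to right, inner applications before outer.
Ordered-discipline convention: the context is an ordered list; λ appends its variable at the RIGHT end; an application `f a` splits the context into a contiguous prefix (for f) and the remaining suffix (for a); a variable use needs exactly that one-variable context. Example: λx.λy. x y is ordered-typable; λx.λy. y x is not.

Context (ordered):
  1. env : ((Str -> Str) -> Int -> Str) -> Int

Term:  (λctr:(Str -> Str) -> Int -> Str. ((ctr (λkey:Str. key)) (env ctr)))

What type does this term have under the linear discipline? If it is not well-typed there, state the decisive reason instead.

not well-typed under linear — ctr ×2 used more than once (contraction)
usage: env: 1×; ctr [bound]: 2×; key [bound]: 1×
order of uses: ctr, key, env, ctr
typing: ✓ — ((Str -> Str) -> Int -> Str) -> Str
across the five disciplines: ordered ✗, linear ✗, affine ✗, relevant ✓, unrestricted ✓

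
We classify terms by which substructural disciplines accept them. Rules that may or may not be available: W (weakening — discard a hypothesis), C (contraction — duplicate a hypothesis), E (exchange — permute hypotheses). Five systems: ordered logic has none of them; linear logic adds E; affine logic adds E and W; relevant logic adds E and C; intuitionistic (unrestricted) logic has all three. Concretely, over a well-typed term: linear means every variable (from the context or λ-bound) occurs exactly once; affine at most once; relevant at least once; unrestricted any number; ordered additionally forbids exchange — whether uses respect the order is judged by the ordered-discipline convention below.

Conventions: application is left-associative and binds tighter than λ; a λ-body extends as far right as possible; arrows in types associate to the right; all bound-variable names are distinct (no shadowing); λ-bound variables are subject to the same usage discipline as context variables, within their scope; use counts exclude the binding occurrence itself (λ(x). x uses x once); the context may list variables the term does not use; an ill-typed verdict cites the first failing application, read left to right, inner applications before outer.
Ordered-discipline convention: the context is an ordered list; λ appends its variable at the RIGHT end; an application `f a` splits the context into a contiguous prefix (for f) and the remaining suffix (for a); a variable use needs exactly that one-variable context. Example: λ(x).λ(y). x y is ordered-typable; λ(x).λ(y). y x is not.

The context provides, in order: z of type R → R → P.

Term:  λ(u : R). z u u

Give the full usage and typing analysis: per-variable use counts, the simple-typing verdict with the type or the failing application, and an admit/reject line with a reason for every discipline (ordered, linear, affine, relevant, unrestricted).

variable uses: z: 1; u [bound]: 2
uses in reading order: z, u, u
typing: ✓ — R → P
ordered: ✗, repeated use of u ×2
linear: ✗, repeated use of u ×2
affine: ✗, repeated use of u ×2
relevant: ✓, z, u: all used, weakening unneeded
unrestricted: ✓, simply typable at R → P; W, C, E all held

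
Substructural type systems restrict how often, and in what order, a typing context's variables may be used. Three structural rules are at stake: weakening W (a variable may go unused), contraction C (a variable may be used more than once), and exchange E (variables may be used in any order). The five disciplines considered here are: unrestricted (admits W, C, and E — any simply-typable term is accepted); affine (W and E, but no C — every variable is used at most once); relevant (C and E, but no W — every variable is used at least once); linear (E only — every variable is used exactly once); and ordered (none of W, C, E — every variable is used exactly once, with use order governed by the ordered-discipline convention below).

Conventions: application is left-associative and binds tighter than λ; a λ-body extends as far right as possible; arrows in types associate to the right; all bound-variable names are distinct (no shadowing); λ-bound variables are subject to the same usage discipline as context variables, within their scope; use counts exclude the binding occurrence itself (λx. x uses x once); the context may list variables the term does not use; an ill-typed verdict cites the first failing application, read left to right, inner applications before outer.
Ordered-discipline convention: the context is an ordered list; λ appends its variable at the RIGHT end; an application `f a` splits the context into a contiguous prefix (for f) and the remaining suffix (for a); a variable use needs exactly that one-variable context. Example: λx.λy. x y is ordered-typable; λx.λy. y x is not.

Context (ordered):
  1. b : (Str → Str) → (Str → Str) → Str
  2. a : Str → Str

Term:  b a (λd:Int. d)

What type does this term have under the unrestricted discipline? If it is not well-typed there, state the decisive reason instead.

not well-typed under unrestricted — not simply typable
usage: b: 1, a: 1, d (λ-bound): 1
left-to-right use order: b, a, d
typing: ill-typed: argument of type Int → Int where Str → Str is required
summary: ordered ✗, linear ✗, affine ✗, relevant ✗, unrestricted ✗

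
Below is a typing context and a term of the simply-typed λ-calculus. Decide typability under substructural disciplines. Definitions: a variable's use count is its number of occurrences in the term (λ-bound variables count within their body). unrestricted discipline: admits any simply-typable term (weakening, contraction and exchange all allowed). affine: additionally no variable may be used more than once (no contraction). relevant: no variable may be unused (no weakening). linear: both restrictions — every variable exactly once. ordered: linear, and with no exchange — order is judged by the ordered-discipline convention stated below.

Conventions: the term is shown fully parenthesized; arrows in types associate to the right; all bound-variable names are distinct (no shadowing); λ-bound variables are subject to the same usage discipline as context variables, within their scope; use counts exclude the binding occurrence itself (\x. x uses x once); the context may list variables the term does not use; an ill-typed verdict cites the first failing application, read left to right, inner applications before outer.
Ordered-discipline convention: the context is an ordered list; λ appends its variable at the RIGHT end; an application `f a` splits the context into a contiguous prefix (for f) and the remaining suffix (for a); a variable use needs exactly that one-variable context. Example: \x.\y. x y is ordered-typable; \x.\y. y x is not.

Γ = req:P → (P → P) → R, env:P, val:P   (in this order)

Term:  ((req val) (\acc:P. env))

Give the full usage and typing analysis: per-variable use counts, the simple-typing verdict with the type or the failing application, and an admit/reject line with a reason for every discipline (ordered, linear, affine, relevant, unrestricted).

use counts: req: 1×, env: 1×, val: 1×, acc (bound): 0×
use order (left to right): req, val, env
typing: the term checks, with type R
ordered: ✗ — acc left unused
linear: ✗ — acc left unused
affine: ✓ — none of req, env, val, acc used more than once
relevant: ✗ — acc left unused
unrestricted: ✓ — typability at R is all that's needed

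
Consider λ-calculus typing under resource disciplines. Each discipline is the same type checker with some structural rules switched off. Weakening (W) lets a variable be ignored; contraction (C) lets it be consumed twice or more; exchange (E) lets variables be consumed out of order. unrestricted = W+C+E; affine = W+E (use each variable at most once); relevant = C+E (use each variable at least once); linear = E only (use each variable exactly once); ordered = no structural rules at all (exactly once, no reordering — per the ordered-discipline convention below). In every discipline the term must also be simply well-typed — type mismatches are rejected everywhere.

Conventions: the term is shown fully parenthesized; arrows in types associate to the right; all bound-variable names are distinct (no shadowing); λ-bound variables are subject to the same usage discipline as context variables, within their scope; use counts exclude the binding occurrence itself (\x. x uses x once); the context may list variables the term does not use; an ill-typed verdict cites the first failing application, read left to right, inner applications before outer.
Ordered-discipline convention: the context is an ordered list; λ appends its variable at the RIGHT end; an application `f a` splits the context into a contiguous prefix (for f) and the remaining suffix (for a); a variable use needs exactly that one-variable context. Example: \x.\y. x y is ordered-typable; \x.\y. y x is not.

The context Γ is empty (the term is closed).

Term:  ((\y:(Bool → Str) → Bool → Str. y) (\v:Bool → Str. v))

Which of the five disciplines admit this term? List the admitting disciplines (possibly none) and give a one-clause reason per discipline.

admitted in: ordered, linear, affine, relevant, unrestricted
variable uses: y (bound): 1, v (bound): 1
order of uses: y, v
typing: the term checks, with type (Bool → Str) → Bool → Str
ordered: ✓, single-use (y, v), ordered derivation ok
linear: ✓, each of y, v used exactly once
affine: ✓, no duplicate uses among y, v
relevant: ✓, every one of y, v appears
unrestricted: ✓, typability at (Bool → Str) → Bool → Str is all that's needed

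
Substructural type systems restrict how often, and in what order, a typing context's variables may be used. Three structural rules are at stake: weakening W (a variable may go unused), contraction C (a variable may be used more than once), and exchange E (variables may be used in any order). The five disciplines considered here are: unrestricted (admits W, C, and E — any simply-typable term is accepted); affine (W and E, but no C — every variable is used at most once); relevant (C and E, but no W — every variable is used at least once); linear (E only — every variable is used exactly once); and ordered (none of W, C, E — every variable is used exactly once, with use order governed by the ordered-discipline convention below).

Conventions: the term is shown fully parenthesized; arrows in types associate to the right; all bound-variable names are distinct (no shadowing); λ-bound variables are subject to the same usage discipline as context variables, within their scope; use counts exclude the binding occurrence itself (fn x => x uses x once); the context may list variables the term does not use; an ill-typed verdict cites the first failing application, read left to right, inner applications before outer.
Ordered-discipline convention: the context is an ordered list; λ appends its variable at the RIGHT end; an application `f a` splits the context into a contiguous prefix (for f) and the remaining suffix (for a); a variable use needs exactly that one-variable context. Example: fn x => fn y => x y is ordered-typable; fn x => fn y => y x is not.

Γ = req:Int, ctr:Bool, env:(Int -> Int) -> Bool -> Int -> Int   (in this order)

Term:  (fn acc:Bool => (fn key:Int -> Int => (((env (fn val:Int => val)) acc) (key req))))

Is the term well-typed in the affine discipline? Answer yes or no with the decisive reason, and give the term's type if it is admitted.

yes — no duplicate uses among req, ctr, env, acc, key, val; term : Bool -> (Int -> Int) -> Int
use counts: req: 1×, ctr: 0×, env: 1×, acc (bound): 1×, key (bound): 1×, val (bound): 1×
uses in reading order: env, val, acc, key, req
typing: the term checks, with type Bool -> (Int -> Int) -> Int
all disciplines: ordered ✗; linear ✗; affine ✓; relevant ✗; unrestricted ✓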